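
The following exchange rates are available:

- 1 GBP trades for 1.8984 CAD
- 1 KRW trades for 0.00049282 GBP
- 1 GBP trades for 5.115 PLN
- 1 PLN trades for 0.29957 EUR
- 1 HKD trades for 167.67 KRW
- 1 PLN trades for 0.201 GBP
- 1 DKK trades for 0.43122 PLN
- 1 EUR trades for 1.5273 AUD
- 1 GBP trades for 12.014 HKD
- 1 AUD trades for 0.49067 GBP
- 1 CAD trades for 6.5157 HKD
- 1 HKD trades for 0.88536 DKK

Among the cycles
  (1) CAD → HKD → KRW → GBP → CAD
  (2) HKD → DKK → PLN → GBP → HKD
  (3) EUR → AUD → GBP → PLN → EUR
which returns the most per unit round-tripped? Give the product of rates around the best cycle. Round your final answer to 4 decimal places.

(1) 6.5157 × 167.67 × 0.00049282 × 1.8984 = 1.02210
(2) 0.88536 × 0.43122 × 0.201 × 12.014 = 0.92194
(3) 1.5273 × 0.49067 × 5.115 × 0.29957 = 1.14831
Highest is cycle (3) at 1.1483 (>1, arbitrage).

1.1483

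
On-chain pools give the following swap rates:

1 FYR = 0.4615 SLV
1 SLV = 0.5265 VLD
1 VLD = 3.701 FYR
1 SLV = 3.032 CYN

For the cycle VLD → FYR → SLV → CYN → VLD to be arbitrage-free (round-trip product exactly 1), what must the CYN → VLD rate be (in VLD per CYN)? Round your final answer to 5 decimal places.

Known legs of the cycle: 3.701 × 0.4615 × 3.032 = 5.178690868
For no arbitrage the full-cycle product must be 1, so the missing rate is 1 / 5.178690868 ≈ 0.1930990.

0.19310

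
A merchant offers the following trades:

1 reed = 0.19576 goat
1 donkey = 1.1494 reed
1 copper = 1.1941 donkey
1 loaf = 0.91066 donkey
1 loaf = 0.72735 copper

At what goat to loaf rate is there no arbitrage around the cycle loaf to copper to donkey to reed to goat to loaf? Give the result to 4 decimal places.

5.1171

Known legs of the cycle: 0.72735 × 1.1941 × 1.1494 × 0.19576 = 0.19542462652638744
For no arbitrage the full-cycle product must be 1, so the missing rate is 1 / 0.19542462652638744 ≈ 5.117062.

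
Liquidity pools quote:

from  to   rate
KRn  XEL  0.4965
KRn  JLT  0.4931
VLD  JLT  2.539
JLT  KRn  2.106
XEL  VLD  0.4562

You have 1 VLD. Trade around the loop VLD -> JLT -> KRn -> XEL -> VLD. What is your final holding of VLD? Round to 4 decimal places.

1 VLD × 2.539 = 2.539 JLT
2.539 JLT × 2.106 = 5.347134 KRn
5.347134 KRn × 0.4965 = 2.654852031 XEL
2.654852031 XEL × 0.4562 = 1.2111434965422 VLD

1.2111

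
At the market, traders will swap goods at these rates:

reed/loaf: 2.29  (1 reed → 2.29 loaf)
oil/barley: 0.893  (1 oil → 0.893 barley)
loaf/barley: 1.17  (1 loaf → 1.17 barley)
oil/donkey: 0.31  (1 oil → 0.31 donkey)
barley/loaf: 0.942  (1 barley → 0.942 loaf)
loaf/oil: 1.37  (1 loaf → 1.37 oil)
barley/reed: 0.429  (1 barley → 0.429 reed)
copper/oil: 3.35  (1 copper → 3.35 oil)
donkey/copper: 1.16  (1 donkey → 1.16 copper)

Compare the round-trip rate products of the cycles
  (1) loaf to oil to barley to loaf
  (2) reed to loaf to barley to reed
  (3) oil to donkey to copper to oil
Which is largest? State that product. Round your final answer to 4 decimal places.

(1) 1.37 × 0.893 × 0.942 = 1.15245
(2) 2.29 × 1.17 × 0.429 = 1.14942
(3) 0.31 × 1.16 × 3.35 = 1.20466
Highest is cycle (3) at 1.2047 (>1, arbitrage).

1.2047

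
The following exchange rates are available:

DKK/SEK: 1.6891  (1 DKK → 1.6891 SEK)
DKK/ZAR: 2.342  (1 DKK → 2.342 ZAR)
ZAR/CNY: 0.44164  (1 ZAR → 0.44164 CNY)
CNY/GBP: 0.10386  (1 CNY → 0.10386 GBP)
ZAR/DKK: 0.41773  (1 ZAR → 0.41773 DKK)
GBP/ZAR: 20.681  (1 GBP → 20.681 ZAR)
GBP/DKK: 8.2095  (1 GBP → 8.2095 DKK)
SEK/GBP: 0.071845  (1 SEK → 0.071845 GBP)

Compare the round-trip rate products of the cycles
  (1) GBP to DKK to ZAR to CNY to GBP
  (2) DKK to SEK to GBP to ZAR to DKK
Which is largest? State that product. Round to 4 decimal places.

(1) 8.2095 × 2.342 × 0.44164 × 0.10386 = 0.88190
(2) 1.6891 × 0.071845 × 20.681 × 0.41773 = 1.04838
Highest is cycle (2) at 1.0484 (>1, arbitrage).

1.0484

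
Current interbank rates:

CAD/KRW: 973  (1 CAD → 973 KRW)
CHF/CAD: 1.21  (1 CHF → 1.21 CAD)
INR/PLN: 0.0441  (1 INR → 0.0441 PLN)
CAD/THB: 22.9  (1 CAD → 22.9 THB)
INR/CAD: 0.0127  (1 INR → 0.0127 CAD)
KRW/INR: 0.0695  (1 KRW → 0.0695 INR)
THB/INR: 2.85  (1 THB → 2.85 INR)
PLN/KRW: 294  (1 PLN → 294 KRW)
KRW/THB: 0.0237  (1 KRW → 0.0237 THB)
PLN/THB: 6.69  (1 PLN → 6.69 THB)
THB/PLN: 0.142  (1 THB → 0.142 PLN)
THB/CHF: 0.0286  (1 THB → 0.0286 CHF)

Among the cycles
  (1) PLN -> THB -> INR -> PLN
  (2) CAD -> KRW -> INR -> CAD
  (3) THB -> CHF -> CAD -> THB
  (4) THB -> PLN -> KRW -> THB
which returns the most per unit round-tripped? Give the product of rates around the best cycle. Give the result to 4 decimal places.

(1) 6.69 × 2.85 × 0.0441 = 0.84083
(2) 973 × 0.0695 × 0.0127 = 0.85882
(3) 0.0286 × 1.21 × 22.9 = 0.79248
(4) 0.142 × 294 × 0.0237 = 0.98943
Highest is cycle (4) at 0.9894 (≤1, no arbitrage).

0.9894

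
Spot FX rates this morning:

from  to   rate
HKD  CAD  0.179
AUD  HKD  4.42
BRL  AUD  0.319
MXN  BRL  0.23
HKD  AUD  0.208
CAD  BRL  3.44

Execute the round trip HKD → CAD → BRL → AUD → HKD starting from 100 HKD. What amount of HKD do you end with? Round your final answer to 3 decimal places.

86.821

100 HKD × 0.179 = 17.9 CAD
17.9 CAD × 3.44 = 61.576 BRL
61.576 BRL × 0.319 = 19.642744 AUD
19.642744 AUD × 4.42 = 86.82092848 HKD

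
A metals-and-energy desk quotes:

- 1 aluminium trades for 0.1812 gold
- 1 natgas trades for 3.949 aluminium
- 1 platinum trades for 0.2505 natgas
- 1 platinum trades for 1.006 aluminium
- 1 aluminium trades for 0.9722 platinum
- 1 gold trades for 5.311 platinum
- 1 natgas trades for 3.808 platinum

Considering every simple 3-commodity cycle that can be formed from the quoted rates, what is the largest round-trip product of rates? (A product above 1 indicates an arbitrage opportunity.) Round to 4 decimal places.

0.9681

platinum→aluminium→gold→platinum: 1.006 × 0.1812 × 5.311 = 0.96813
platinum→natgas→aluminium→platinum: 0.2505 × 3.949 × 0.9722 = 0.96172
Maximum is platinum→aluminium→gold→platinum at 0.9681; no arbitrage — every cycle loses value.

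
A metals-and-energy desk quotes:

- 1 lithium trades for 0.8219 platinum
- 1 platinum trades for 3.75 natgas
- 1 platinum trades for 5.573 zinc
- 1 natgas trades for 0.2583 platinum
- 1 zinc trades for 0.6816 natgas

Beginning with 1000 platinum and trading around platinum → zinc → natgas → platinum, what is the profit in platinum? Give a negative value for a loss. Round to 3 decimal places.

1000 platinum × 5.573 = 5573 zinc
5573 zinc × 0.6816 = 3798.5568 natgas
3798.5568 natgas × 0.2583 = 981.16722144 platinum
Net change: 981.16722144 − 1000 = -18.83277856 platinum

-18.833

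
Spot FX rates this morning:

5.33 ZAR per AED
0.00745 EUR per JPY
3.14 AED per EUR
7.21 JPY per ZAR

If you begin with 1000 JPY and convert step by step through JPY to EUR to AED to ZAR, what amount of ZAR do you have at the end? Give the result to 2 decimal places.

1000 JPY × 0.00745 = 7.45 EUR
7.45 EUR × 3.14 = 23.393 AED
23.393 AED × 5.33 = 124.68469 ZAR

124.68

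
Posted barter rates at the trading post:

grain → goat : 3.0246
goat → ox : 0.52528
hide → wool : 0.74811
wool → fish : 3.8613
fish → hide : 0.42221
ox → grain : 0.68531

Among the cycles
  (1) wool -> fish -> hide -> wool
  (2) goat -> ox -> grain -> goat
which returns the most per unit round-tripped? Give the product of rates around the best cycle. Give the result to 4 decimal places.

1.2196

(1) 3.8613 × 0.42221 × 0.74811 = 1.21963
(2) 0.52528 × 0.68531 × 3.0246 = 1.08879
Highest is cycle (1) at 1.2196 (>1, arbitrage).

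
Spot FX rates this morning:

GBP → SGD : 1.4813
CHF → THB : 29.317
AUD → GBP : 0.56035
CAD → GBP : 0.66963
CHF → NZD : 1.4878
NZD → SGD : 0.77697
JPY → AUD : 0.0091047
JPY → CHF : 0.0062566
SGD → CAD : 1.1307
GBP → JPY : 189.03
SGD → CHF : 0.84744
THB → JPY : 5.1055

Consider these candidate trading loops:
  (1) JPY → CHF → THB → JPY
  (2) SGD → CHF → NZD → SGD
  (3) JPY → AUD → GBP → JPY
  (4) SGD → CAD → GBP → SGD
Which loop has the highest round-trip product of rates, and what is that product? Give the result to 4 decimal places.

1.1216

(1) 0.0062566 × 29.317 × 5.1055 = 0.93648
(2) 0.84744 × 1.4878 × 0.77697 = 0.97962
(3) 0.0091047 × 0.56035 × 189.03 = 0.96440
(4) 1.1307 × 0.66963 × 1.4813 = 1.12157
Highest is cycle (4) at 1.1216 (>1, arbitrage).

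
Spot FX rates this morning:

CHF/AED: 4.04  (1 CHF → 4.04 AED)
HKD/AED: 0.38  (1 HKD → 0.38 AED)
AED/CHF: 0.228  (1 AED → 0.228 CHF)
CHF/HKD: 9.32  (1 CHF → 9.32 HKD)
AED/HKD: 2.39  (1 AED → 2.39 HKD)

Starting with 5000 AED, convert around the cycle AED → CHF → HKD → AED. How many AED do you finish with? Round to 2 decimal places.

4037.42

5000 AED × 0.228 = 1140 CHF
1140 CHF × 9.32 = 10624.8 HKD
10624.8 HKD × 0.38 = 4037.424 AED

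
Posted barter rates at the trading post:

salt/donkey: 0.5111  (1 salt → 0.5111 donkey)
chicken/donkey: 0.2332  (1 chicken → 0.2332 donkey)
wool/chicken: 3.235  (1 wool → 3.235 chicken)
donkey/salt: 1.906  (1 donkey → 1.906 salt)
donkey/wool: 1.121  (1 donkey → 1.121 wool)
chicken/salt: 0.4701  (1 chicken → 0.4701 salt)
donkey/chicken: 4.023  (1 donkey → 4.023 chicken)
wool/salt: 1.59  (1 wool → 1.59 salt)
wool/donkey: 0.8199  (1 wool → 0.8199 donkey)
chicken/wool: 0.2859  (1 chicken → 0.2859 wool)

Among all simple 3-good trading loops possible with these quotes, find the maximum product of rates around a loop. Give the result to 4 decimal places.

0.9666

donkey→chicken→salt→donkey: 4.023 × 0.4701 × 0.5111 = 0.96660
donkey→chicken→wool→donkey: 4.023 × 0.2859 × 0.8199 = 0.94303
donkey→wool→salt→donkey: 1.121 × 1.59 × 0.5111 = 0.91098
donkey→wool→chicken→donkey: 1.121 × 3.235 × 0.2332 = 0.84568
Maximum is donkey→chicken→salt→donkey at 0.9666; no arbitrage — every cycle loses value.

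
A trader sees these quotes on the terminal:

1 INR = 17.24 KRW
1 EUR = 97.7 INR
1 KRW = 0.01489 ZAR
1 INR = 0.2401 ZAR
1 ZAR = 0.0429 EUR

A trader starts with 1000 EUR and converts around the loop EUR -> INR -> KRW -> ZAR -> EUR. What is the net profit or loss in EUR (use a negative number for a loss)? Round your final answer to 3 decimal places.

1000 EUR × 97.7 = 97700 INR
97700 INR × 17.24 = 1684348 KRW
1684348 KRW × 0.01489 = 25079.94172 ZAR
25079.94172 ZAR × 0.0429 = 1075.929499788 EUR
Net change: 1075.929499788 − 1000 = 75.929499788 EUR

75.929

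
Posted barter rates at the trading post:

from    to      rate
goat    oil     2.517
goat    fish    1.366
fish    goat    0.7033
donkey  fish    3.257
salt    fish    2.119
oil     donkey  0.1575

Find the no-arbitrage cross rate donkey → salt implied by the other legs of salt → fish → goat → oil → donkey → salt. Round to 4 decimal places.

1.6926

Known legs of the cycle: 2.119 × 0.7033 × 2.517 × 0.1575 = 0.59079300932925
For no arbitrage the full-cycle product must be 1, so the missing rate is 1 / 0.59079300932925 ≈ 1.692640.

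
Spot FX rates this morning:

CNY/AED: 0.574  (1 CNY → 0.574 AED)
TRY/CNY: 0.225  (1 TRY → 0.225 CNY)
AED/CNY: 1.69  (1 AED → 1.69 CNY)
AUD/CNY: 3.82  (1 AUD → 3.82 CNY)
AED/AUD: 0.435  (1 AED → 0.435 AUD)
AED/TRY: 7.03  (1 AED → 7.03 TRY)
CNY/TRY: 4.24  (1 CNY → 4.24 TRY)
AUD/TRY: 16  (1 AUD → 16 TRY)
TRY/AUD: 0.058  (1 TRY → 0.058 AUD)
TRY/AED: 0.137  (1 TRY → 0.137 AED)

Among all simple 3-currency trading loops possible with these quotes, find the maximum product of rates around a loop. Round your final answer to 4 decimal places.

0.9817

AED→CNY→TRY→AED: 1.69 × 4.24 × 0.137 = 0.98169
AED→AUD→CNY→AED: 0.435 × 3.82 × 0.574 = 0.95382
AED→AUD→TRY→AED: 0.435 × 16 × 0.137 = 0.95352
AUD→CNY→TRY→AUD: 3.82 × 4.24 × 0.058 = 0.93941
AED→TRY→CNY→AED: 7.03 × 0.225 × 0.574 = 0.90792
Maximum is AED→CNY→TRY→AED at 0.9817; no arbitrage — every cycle loses value.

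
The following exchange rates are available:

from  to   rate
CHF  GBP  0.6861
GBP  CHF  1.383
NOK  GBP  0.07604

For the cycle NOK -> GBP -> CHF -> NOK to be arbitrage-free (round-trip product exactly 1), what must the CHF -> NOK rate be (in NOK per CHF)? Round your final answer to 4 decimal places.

9.5090

Known legs of the cycle: 0.07604 × 1.383 = 0.10516332
For no arbitrage the full-cycle product must be 1, so the missing rate is 1 / 0.10516332 ≈ 9.509019.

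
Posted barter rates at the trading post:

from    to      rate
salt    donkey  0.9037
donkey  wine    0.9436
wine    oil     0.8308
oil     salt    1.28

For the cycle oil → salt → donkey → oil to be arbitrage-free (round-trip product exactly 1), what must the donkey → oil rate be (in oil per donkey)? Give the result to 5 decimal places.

Known legs of the cycle: 1.28 × 0.9037 = 1.156736
For no arbitrage the full-cycle product must be 1, so the missing rate is 1 / 1.156736 ≈ 0.8645015.

0.86450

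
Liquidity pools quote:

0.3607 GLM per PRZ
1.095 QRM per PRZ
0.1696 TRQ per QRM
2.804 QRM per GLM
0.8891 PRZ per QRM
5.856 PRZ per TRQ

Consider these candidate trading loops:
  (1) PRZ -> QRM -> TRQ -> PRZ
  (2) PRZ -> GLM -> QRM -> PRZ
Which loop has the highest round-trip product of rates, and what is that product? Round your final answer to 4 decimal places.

1.0875

(1) 1.095 × 0.1696 × 5.856 = 1.08753
(2) 0.3607 × 2.804 × 0.8891 = 0.89924
Highest is cycle (1) at 1.0875 (>1, arbitrage).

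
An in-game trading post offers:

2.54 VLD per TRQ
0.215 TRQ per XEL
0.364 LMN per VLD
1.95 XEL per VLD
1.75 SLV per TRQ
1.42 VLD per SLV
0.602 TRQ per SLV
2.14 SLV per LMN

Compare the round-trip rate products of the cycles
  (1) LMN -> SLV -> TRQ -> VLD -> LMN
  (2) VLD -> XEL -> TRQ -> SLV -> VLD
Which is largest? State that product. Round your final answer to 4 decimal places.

1.1911

(1) 2.14 × 0.602 × 2.54 × 0.364 = 1.19109
(2) 1.95 × 0.215 × 1.75 × 1.42 = 1.04184
Highest is cycle (1) at 1.1911 (>1, arbitrage).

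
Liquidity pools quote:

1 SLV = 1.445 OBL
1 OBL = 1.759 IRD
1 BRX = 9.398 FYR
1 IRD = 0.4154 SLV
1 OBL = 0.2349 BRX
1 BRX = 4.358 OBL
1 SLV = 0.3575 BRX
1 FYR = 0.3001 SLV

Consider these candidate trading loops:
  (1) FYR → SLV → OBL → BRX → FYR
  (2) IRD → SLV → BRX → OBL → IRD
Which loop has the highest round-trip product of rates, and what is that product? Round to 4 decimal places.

1.1384

(1) 0.3001 × 1.445 × 0.2349 × 9.398 = 0.95731
(2) 0.4154 × 0.3575 × 4.358 × 1.759 = 1.13840
Highest is cycle (2) at 1.1384 (>1, arbitrage).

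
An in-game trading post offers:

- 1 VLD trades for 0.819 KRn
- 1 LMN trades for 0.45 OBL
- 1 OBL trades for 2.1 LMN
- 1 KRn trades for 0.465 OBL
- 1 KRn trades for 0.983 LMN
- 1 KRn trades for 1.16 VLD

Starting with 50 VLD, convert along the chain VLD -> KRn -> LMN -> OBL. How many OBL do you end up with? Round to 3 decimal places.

50 VLD × 0.819 = 40.95 KRn
40.95 KRn × 0.983 = 40.25385 LMN
40.25385 LMN × 0.45 = 18.1142325 OBL

18.114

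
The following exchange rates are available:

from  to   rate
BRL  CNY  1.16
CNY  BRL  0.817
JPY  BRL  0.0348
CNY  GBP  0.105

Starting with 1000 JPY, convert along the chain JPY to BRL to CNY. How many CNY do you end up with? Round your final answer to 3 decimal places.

1000 JPY × 0.0348 = 34.8 BRL
34.8 BRL × 1.16 = 40.368 CNY

40.368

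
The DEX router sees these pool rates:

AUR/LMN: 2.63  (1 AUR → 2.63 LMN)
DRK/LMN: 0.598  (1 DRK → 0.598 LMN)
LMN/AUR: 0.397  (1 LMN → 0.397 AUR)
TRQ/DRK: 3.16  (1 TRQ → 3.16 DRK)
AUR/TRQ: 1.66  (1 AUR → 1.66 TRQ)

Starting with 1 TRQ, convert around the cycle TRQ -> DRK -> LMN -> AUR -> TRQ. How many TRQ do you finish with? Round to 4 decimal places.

1.2453

1 TRQ × 3.16 = 3.16 DRK
3.16 DRK × 0.598 = 1.88968 LMN
1.88968 LMN × 0.397 = 0.75020296 AUR
0.75020296 AUR × 1.66 = 1.2453369136 TRQ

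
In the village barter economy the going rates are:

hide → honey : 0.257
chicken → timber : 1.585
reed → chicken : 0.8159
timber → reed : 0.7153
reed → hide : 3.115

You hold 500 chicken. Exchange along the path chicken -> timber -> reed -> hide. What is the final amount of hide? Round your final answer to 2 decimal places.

500 chicken × 1.585 = 792.5 timber
792.5 timber × 0.7153 = 566.87525 reed
566.87525 reed × 3.115 = 1765.81640375 hide

1765.82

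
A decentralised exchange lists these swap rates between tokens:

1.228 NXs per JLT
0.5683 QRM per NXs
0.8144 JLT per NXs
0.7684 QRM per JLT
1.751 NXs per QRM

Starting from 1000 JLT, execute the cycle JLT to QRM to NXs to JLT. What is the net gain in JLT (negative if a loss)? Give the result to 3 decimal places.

95.749

1000 JLT × 0.7684 = 768.4 QRM
768.4 QRM × 1.751 = 1345.4684 NXs
1345.4684 NXs × 0.8144 = 1095.74946496 JLT
Net change: 1095.74946496 − 1000 = 95.74946496 JLT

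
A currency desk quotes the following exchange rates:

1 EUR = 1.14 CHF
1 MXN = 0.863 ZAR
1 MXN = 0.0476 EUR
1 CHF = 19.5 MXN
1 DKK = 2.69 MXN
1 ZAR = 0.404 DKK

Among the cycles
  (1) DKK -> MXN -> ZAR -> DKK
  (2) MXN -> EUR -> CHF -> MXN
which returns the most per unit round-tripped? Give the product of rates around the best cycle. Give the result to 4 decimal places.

1.0581

(1) 2.69 × 0.863 × 0.404 = 0.93787
(2) 0.0476 × 1.14 × 19.5 = 1.05815
Highest is cycle (2) at 1.0581 (>1, arbitrage).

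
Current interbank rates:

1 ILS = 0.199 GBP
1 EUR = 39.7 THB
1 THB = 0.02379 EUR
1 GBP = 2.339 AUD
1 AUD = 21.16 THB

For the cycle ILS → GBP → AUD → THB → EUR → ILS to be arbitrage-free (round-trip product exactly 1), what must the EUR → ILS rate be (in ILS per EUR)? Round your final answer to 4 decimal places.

Known legs of the cycle: 0.199 × 2.339 × 21.16 × 0.02379 = 0.2343113917404
For no arbitrage the full-cycle product must be 1, so the missing rate is 1 / 0.2343113917404 ≈ 4.267825.

4.2678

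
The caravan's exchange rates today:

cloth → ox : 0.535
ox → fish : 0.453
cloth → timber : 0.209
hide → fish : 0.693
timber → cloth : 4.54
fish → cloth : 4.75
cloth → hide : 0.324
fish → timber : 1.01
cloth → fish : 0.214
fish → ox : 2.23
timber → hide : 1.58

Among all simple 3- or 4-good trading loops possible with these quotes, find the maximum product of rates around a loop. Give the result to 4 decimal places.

1.1512

ox→fish→cloth→ox: 0.453 × 4.75 × 0.535 = 1.15119
timber→cloth→ox→fish→timber: 4.54 × 0.535 × 0.453 × 1.01 = 1.11129
timber→hide→fish→timber: 1.58 × 0.693 × 1.01 = 1.10589
timber→hide→fish→cloth→timber: 1.58 × 0.693 × 4.75 × 0.209 = 1.08700
fish→cloth→hide→fish: 4.75 × 0.324 × 0.693 = 1.06653
timber→cloth→hide→fish→timber: 4.54 × 0.324 × 0.693 × 1.01 = 1.02957
timber→cloth→fish→timber: 4.54 × 0.214 × 1.01 = 0.98128
Maximum is ox→fish→cloth→ox at 1.1512; arbitrage exists.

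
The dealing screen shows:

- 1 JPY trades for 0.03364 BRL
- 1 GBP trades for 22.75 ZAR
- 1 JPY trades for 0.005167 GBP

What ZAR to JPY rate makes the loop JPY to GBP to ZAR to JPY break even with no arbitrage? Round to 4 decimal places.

8.5071

Known legs of the cycle: 0.005167 × 22.75 = 0.11754925
For no arbitrage the full-cycle product must be 1, so the missing rate is 1 / 0.11754925 ≈ 8.507073.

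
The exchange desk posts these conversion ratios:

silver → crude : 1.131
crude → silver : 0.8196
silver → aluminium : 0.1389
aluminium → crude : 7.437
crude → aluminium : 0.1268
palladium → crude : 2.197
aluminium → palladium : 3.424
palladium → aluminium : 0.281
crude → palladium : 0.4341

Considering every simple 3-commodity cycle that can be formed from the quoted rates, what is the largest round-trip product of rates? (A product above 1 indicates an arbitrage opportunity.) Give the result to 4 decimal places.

0.9539

crude→aluminium→palladium→crude: 0.1268 × 3.424 × 2.197 = 0.95386
crude→palladium→aluminium→crude: 0.4341 × 0.281 × 7.437 = 0.90718
silver→aluminium→crude→silver: 0.1389 × 7.437 × 0.8196 = 0.84665
Maximum is crude→aluminium→palladium→crude at 0.9539; no arbitrage — every cycle loses value.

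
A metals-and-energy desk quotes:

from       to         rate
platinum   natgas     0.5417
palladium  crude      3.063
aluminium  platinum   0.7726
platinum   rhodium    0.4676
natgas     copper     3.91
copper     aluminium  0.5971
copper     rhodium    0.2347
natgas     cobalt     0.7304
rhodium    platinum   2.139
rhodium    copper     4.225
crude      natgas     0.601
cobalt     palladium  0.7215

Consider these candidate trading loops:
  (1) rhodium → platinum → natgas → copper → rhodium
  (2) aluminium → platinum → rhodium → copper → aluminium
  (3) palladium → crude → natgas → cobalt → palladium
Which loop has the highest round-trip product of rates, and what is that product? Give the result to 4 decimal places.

(1) 2.139 × 0.5417 × 3.91 × 0.2347 = 1.06331
(2) 0.7726 × 0.4676 × 4.225 × 0.5971 = 0.91139
(3) 3.063 × 0.601 × 0.7304 × 0.7215 = 0.97010
Highest is cycle (1) at 1.0633 (>1, arbitrage).

1.0633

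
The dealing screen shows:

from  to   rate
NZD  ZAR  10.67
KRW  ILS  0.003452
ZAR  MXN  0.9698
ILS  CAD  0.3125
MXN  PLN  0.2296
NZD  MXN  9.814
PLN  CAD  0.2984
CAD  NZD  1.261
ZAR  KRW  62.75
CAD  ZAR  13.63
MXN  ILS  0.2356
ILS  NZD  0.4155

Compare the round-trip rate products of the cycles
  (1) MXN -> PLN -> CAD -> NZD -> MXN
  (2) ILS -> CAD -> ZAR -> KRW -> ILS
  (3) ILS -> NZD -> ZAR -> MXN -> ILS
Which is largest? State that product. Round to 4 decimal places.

1.0130

(1) 0.2296 × 0.2984 × 1.261 × 9.814 = 0.84788
(2) 0.3125 × 13.63 × 62.75 × 0.003452 = 0.92264
(3) 0.4155 × 10.67 × 0.9698 × 0.2356 = 1.01296
Highest is cycle (3) at 1.0130 (>1, arbitrage).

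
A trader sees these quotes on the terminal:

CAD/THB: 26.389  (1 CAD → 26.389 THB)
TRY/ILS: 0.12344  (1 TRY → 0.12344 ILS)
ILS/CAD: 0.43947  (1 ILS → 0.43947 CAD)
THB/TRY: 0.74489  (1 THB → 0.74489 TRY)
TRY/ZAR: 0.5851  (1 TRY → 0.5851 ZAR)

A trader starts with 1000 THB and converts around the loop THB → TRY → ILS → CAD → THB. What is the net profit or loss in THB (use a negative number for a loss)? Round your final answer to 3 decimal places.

1000 THB × 0.74489 = 744.89 TRY
744.89 TRY × 0.12344 = 91.9492216 ILS
91.9492216 ILS × 0.43947 = 40.408924416552 CAD
40.408924416552 CAD × 26.389 = 1066.351106428390728 THB
Net change: 1066.351106428390728 − 1000 = 66.351106428390728 THB

66.351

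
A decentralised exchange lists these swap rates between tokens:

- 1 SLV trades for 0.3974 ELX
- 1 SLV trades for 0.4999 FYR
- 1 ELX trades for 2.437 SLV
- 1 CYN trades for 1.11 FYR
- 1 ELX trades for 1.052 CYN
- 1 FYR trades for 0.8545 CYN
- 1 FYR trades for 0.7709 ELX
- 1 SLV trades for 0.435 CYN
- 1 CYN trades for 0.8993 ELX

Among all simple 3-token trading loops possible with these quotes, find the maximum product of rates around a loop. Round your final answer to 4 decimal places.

SLV→CYN→ELX→SLV: 0.435 × 0.8993 × 2.437 = 0.95334
SLV→FYR→ELX→SLV: 0.4999 × 0.7709 × 2.437 = 0.93915
ELX→CYN→FYR→ELX: 1.052 × 1.11 × 0.7709 = 0.90020
Maximum is SLV→CYN→ELX→SLV at 0.9533; no arbitrage — every cycle loses value.

0.9533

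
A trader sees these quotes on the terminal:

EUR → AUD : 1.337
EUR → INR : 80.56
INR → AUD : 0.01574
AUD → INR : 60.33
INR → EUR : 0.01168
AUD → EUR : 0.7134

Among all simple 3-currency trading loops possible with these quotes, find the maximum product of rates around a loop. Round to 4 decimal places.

0.9421

INR→EUR→AUD→INR: 0.01168 × 1.337 × 60.33 = 0.94212
INR→AUD→EUR→INR: 0.01574 × 0.7134 × 80.56 = 0.90460
Maximum is INR→EUR→AUD→INR at 0.9421; no arbitrage — every cycle loses value.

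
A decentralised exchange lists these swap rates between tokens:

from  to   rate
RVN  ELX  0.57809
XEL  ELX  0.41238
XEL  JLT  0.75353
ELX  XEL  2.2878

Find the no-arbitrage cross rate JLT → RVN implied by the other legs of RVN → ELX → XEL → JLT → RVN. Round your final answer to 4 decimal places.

1.0034

Known legs of the cycle: 0.57809 × 2.2878 × 0.75353 = 0.99658434318606
For no arbitrage the full-cycle product must be 1, so the missing rate is 1 / 0.99658434318606 ≈ 1.003427.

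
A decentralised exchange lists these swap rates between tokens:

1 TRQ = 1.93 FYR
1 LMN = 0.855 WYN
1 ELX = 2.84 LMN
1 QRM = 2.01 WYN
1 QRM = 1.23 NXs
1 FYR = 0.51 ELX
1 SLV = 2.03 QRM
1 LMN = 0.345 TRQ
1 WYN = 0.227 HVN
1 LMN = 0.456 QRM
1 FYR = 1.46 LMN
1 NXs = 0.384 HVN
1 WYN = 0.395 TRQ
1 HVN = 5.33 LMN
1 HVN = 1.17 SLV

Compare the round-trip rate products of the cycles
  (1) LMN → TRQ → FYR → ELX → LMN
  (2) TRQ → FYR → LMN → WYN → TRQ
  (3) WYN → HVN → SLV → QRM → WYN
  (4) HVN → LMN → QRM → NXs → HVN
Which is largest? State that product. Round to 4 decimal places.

(1) 0.345 × 1.93 × 0.51 × 2.84 = 0.96442
(2) 1.93 × 1.46 × 0.855 × 0.395 = 0.95164
(3) 0.227 × 1.17 × 2.03 × 2.01 = 1.08369
(4) 5.33 × 0.456 × 1.23 × 0.384 = 1.14796
Highest is cycle (4) at 1.1480 (>1, arbitrage).

1.1480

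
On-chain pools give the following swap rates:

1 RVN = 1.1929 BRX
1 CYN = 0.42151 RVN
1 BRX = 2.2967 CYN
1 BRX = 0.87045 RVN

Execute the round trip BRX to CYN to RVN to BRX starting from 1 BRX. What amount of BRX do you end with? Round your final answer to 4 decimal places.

1 BRX × 2.2967 = 2.2967 CYN
2.2967 CYN × 0.42151 = 0.968082017 RVN
0.968082017 RVN × 1.1929 = 1.1548250380793 BRX

1.1548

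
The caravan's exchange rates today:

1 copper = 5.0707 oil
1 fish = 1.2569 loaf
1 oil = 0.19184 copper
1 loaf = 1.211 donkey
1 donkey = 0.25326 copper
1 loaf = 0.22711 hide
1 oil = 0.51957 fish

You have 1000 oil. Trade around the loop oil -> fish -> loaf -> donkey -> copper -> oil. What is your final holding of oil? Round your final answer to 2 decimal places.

1000 oil × 0.51957 = 519.57 fish
519.57 fish × 1.2569 = 653.047533 loaf
653.047533 loaf × 1.211 = 790.840562463 donkey
790.840562463 donkey × 0.25326 = 200.28828084937938 copper
200.28828084937938 copper × 5.0707 = 1015.601785702948022166 oil

1015.60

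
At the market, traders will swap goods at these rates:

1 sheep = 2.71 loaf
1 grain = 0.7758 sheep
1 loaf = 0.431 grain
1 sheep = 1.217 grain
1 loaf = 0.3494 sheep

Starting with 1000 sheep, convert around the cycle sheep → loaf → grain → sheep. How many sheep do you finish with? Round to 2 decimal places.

1000 sheep × 2.71 = 2710 loaf
2710 loaf × 0.431 = 1168.01 grain
1168.01 grain × 0.7758 = 906.142158 sheep

906.14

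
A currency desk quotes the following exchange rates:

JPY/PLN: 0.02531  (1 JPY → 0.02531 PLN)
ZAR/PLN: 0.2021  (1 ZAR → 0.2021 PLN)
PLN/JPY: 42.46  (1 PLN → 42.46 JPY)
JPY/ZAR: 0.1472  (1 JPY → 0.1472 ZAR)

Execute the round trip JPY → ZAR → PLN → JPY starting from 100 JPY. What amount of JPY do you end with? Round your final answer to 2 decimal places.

100 JPY × 0.1472 = 14.72 ZAR
14.72 ZAR × 0.2021 = 2.974912 PLN
2.974912 PLN × 42.46 = 126.31476352 JPY

126.31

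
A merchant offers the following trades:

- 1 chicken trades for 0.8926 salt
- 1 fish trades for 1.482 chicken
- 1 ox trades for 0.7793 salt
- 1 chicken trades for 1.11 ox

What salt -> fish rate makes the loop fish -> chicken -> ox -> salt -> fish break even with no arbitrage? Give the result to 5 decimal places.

0.78005

Known legs of the cycle: 1.482 × 1.11 × 0.7793 = 1.281964086
For no arbitrage the full-cycle product must be 1, so the missing rate is 1 / 1.281964086 ≈ 0.7800531.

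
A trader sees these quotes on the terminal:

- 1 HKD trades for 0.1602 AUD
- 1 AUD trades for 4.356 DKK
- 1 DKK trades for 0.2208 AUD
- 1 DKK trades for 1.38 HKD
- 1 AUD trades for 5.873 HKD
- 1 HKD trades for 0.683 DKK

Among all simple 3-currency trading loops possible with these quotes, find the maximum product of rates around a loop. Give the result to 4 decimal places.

0.9630

HKD→AUD→DKK→HKD: 0.1602 × 4.356 × 1.38 = 0.96301
HKD→DKK→AUD→HKD: 0.683 × 0.2208 × 5.873 = 0.88569
Maximum is HKD→AUD→DKK→HKD at 0.9630; no arbitrage — every cycle loses value.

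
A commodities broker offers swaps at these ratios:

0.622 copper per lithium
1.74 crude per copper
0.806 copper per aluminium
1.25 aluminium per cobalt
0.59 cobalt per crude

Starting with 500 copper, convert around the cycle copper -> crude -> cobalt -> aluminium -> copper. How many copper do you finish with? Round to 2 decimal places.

500 copper × 1.74 = 870 crude
870 crude × 0.59 = 513.3 cobalt
513.3 cobalt × 1.25 = 641.625 aluminium
641.625 aluminium × 0.806 = 517.14975 copper

517.15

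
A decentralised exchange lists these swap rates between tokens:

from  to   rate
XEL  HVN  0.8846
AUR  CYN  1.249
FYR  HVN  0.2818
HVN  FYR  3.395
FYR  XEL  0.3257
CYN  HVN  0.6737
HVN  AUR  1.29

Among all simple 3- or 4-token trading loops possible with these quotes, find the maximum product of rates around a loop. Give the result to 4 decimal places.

HVN→AUR→CYN→HVN: 1.29 × 1.249 × 0.6737 = 1.08547
XEL→HVN→FYR→XEL: 0.8846 × 3.395 × 0.3257 = 0.97815
Maximum is HVN→AUR→CYN→HVN at 1.0855; arbitrage exists.

1.0855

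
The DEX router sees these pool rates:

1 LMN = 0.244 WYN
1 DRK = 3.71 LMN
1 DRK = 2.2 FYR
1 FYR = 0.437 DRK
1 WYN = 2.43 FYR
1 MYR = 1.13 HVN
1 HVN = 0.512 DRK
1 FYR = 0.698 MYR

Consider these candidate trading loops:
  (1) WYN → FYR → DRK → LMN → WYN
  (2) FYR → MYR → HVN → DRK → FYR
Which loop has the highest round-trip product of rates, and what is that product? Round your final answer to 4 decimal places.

(1) 2.43 × 0.437 × 3.71 × 0.244 = 0.96128
(2) 0.698 × 1.13 × 0.512 × 2.2 = 0.88844
Highest is cycle (1) at 0.9613 (≤1, no arbitrage).

0.9613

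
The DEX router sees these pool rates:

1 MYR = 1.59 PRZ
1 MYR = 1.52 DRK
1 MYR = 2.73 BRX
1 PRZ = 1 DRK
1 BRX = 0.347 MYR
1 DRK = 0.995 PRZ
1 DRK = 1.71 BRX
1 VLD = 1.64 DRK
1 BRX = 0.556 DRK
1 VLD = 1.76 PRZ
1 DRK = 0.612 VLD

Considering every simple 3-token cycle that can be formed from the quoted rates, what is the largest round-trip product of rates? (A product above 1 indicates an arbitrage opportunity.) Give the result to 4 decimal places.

1.0771

DRK→VLD→PRZ→DRK: 0.612 × 1.76 × 1 = 1.07712
DRK→BRX→MYR→DRK: 1.71 × 0.347 × 1.52 = 0.90192
Maximum is DRK→VLD→PRZ→DRK at 1.0771; arbitrage exists.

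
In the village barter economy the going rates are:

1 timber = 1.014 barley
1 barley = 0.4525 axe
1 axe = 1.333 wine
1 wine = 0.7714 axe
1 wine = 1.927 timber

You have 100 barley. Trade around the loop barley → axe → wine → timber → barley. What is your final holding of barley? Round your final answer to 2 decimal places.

117.86

100 barley × 0.4525 = 45.25 axe
45.25 axe × 1.333 = 60.31825 wine
60.31825 wine × 1.927 = 116.23326775 timber
116.23326775 timber × 1.014 = 117.8605334985 barley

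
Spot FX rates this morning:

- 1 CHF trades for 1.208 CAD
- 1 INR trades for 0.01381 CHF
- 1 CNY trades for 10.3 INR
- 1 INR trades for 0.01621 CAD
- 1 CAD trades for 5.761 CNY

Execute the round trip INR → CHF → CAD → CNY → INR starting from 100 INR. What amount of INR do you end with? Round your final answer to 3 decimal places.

100 INR × 0.01381 = 1.381 CHF
1.381 CHF × 1.208 = 1.668248 CAD
1.668248 CAD × 5.761 = 9.610776728 CNY
9.610776728 CNY × 10.3 = 98.9910002984 INR

98.991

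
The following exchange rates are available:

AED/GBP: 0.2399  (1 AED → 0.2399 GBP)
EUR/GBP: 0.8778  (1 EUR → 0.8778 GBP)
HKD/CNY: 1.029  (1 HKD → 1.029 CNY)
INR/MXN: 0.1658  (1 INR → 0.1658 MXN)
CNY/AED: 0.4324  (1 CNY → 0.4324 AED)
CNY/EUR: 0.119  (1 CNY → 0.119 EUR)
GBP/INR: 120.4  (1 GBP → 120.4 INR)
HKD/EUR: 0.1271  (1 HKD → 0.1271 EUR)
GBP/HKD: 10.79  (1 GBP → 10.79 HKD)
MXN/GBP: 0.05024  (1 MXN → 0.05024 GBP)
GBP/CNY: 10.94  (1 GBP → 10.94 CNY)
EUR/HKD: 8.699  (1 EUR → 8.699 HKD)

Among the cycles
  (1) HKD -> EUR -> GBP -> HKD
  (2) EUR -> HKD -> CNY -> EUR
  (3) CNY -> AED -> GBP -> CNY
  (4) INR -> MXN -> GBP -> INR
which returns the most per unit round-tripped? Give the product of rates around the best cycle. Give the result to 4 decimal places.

(1) 0.1271 × 0.8778 × 10.79 = 1.20382
(2) 8.699 × 1.029 × 0.119 = 1.06520
(3) 0.4324 × 0.2399 × 10.94 = 1.13484
(4) 0.1658 × 0.05024 × 120.4 = 1.00291
Highest is cycle (1) at 1.2038 (>1, arbitrage).

1.2038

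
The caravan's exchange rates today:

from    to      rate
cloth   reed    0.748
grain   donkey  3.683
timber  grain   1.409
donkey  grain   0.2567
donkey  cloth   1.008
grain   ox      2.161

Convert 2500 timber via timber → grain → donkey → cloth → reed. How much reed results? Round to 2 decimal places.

9781.71

2500 timber × 1.409 = 3522.5 grain
3522.5 grain × 3.683 = 12973.3675 donkey
12973.3675 donkey × 1.008 = 13077.15444 cloth
13077.15444 cloth × 0.748 = 9781.71152112 reed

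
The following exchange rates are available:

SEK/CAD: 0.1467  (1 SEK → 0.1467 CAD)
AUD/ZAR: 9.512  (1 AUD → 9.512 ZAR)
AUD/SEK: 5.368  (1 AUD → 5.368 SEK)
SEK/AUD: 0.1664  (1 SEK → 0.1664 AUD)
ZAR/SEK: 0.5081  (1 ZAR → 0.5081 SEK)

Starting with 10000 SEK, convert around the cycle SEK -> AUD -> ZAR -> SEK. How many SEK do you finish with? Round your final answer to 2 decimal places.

8042.19

10000 SEK × 0.1664 = 1664 AUD
1664 AUD × 9.512 = 15827.968 ZAR
15827.968 ZAR × 0.5081 = 8042.1905408 SEK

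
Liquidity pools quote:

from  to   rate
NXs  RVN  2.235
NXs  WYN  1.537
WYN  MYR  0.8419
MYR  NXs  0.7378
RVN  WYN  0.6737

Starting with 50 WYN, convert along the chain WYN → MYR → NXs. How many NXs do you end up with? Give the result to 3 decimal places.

31.058

50 WYN × 0.8419 = 42.095 MYR
42.095 MYR × 0.7378 = 31.057691 NXs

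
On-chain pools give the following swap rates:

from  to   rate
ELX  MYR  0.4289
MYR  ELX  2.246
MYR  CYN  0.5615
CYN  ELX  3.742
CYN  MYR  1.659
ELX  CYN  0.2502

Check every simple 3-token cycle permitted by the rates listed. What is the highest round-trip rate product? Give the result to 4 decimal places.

0.9323

MYR→ELX→CYN→MYR: 2.246 × 0.2502 × 1.659 = 0.93227
MYR→CYN→ELX→MYR: 0.5615 × 3.742 × 0.4289 = 0.90118
Maximum is MYR→ELX→CYN→MYR at 0.9323; no arbitrage — every cycle loses value.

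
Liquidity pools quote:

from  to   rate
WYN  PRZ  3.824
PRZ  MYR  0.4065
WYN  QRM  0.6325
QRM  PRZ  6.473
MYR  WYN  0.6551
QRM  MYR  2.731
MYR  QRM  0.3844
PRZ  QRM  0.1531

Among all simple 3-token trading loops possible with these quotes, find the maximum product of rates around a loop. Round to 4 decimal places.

1.1316

MYR→WYN→QRM→MYR: 0.6551 × 0.6325 × 2.731 = 1.13159
PRZ→MYR→WYN→PRZ: 0.4065 × 0.6551 × 3.824 = 1.01832
PRZ→MYR→QRM→PRZ: 0.4065 × 0.3844 × 6.473 = 1.01146
Maximum is MYR→WYN→QRM→MYR at 1.1316; arbitrage exists.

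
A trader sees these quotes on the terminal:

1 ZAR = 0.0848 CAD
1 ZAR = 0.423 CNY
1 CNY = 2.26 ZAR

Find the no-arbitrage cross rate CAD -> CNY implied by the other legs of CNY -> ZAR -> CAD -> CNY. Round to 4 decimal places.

5.2179

Known legs of the cycle: 2.26 × 0.0848 = 0.191648
For no arbitrage the full-cycle product must be 1, so the missing rate is 1 / 0.191648 ≈ 5.217899.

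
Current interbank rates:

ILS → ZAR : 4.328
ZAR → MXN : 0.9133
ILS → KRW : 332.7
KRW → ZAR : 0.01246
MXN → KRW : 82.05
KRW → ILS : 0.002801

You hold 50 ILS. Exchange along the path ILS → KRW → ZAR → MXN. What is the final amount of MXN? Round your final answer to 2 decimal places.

189.30

50 ILS × 332.7 = 16635 KRW
16635 KRW × 0.01246 = 207.2721 ZAR
207.2721 ZAR × 0.9133 = 189.30160893 MXN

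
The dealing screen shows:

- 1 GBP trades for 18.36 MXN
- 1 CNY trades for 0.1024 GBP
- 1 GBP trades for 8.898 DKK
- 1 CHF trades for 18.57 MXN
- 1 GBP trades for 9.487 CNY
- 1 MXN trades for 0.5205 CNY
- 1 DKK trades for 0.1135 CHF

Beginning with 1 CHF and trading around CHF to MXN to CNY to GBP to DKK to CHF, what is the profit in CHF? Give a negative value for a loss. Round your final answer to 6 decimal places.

-0.000412

1 CHF × 18.57 = 18.57 MXN
18.57 MXN × 0.5205 = 9.665685 CNY
9.665685 CNY × 0.1024 = 0.989766144 GBP
0.989766144 GBP × 8.898 = 8.806939149312 DKK
8.806939149312 DKK × 0.1135 = 0.999587593446912 CHF
Net change: 0.999587593446912 − 1 = -0.000412406553088 CHF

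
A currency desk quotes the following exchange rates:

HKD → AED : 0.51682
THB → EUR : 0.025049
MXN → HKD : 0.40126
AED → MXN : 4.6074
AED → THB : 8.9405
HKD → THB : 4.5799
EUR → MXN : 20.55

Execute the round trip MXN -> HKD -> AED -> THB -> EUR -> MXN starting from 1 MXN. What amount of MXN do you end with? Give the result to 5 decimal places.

0.95440

1 MXN × 0.40126 = 0.40126 HKD
0.40126 HKD × 0.51682 = 0.2073791932 AED
0.2073791932 AED × 8.9405 = 1.8540736768046 THB
1.8540736768046 THB × 0.025049 = 0.0464426915302784254 EUR
0.0464426915302784254 EUR × 20.55 = 0.95439731094722164197 MXN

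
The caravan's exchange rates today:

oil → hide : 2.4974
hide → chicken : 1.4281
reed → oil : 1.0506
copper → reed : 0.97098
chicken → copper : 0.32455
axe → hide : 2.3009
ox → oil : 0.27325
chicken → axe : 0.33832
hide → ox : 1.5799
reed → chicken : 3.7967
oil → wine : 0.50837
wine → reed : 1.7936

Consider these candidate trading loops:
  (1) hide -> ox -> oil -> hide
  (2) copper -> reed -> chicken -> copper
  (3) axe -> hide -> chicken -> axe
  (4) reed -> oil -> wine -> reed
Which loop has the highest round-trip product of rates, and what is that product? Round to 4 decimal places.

1.1965

(1) 1.5799 × 0.27325 × 2.4974 = 1.07815
(2) 0.97098 × 3.7967 × 0.32455 = 1.19646
(3) 2.3009 × 1.4281 × 0.33832 = 1.11169
(4) 1.0506 × 0.50837 × 1.7936 = 0.95795
Highest is cycle (2) at 1.1965 (>1, arbitrage).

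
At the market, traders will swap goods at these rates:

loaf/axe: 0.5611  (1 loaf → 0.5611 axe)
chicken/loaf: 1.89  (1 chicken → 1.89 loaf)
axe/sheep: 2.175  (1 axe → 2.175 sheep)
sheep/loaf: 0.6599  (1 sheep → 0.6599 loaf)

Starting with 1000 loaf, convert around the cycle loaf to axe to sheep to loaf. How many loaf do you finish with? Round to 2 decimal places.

805.34

1000 loaf × 0.5611 = 561.1 axe
561.1 axe × 2.175 = 1220.3925 sheep
1220.3925 sheep × 0.6599 = 805.33701075 loaf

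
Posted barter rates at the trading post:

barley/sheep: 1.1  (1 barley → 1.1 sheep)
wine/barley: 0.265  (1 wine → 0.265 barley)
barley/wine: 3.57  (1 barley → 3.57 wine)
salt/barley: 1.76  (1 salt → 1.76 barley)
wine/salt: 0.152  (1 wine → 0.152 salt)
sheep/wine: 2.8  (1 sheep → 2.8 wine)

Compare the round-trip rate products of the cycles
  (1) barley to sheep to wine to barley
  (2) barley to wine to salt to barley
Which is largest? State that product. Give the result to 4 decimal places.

(1) 1.1 × 2.8 × 0.265 = 0.81620
(2) 3.57 × 0.152 × 1.76 = 0.95505
Highest is cycle (2) at 0.9550 (≤1, no arbitrage).

0.9550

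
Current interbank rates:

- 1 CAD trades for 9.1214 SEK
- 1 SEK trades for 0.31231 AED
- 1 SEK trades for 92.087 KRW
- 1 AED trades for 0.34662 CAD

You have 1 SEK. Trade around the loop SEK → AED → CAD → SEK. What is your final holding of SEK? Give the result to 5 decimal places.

0.98742

1 SEK × 0.31231 = 0.31231 AED
0.31231 AED × 0.34662 = 0.1082528922 CAD
0.1082528922 CAD × 9.1214 = 0.98741793091308 SEK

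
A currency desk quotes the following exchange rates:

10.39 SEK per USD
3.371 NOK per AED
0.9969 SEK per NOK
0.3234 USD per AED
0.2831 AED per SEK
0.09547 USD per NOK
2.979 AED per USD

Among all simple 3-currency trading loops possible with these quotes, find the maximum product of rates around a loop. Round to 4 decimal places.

AED→NOK→USD→AED: 3.371 × 0.09547 × 2.979 = 0.95873
SEK→AED→NOK→SEK: 0.2831 × 3.371 × 0.9969 = 0.95137
SEK→AED→USD→SEK: 0.2831 × 0.3234 × 10.39 = 0.95125
Maximum is AED→NOK→USD→AED at 0.9587; no arbitrage — every cycle loses value.

0.9587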